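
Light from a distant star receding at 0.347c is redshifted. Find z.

β = 0.347
(1+β)/(1-β) = 1.347/0.653 = 2.0628
√(2.0628) = 1.4362
z = 1.4362 - 1 = 0.4362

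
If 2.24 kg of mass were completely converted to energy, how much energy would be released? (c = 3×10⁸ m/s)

Using E = mc²:
c² = (3×10⁸)² = 9×10¹⁶ m²/s²
E = 2.24 × 9×10¹⁶ = 2.016×10¹⁷ J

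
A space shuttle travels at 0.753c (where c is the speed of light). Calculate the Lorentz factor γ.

v/c = 0.753, so (v/c)² = 0.567009
1 - (v/c)² = 0.432991
γ = 1/√(0.432991) = 1.520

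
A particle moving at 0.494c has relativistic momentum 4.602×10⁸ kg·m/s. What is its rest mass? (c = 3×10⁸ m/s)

γ = 1/√(1 - 0.494²) = 1.150
v = 0.494 × 3×10⁸ = 1.482×10⁸ m/s
m = p/(γv) = 4.602×10⁸/(1.150 × 1.482×10⁸) = 2.700 kg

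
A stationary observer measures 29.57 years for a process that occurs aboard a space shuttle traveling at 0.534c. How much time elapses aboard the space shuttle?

Dilated time Δt = 29.57 years
γ = 1/√(1 - 0.534²) = 1.183
Δt₀ = Δt/γ = 29.57/1.183 = 25.00 years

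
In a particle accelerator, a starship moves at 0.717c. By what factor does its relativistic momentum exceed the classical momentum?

p_rel = γmv, p_class = mv
Ratio = γ = 1/√(1 - 0.717²)
= 1/√(0.485911) = 1.435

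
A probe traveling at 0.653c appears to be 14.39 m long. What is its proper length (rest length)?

Contracted length L = 14.39 m
γ = 1/√(1 - 0.653²) = 1.3204
L₀ = γL = 1.3204 × 14.39 = 19.00 m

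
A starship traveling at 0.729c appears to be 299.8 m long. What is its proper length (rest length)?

Contracted length L = 299.8 m
γ = 1/√(1 - 0.729²) = 1.461
L₀ = γL = 1.461 × 299.8 = 438.0 m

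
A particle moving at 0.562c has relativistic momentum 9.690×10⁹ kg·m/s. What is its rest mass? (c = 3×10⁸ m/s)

γ = 1/√(1 - 0.562²) = 1.209
v = 0.562 × 3×10⁸ = 1.686×10⁸ m/s
m = p/(γv) = 9.690×10⁹/(1.209 × 1.686×10⁸) = 47.54 kg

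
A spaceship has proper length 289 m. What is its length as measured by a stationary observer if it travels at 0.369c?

Proper length L₀ = 289 m
γ = 1/√(1 - 0.369²) = 1.076
L = L₀/γ = 289/1.076 = 268.6 m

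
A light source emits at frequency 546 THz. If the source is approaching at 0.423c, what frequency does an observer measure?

β = v/c = 0.423
(1+β)/(1-β) = 1.423/0.577 = 2.466
Doppler factor = √(2.466) = 1.5704
f_obs = 546 × 1.5704 = 857.4 THz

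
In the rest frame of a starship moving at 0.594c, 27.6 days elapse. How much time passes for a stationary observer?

Proper time Δt₀ = 27.6 days
γ = 1/√(1 - 0.594²) = 1.243
Δt = γΔt₀ = 1.243 × 27.6 = 34.31 days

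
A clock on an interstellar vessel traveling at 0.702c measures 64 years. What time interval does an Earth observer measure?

Proper time Δt₀ = 64 years
γ = 1/√(1 - 0.702²) = 1.40415
Δt = γΔt₀ = 1.40415 × 64 = 89.87 years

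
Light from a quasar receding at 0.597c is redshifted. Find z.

β = 0.597
(1+β)/(1-β) = 1.597/0.403 = 3.963
√(3.963) = 1.9907
z = 1.9907 - 1 = 0.9907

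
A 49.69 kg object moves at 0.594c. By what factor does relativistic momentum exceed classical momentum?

p_rel = γmv, p_class = mv
Ratio = γ = 1/√(1 - 0.594²) = 1.243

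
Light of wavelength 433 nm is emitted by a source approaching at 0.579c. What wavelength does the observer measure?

β = 0.579
Wavelength Doppler factor = √(0.421/1.579) = √(0.26662) = 0.5164
λ_obs = 433 × 0.5164 = 223.6 nm (blueshift)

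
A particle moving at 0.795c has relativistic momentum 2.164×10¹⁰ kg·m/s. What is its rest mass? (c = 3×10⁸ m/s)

γ = 1/√(1 - 0.795²) = 1.6485
v = 0.795 × 3×10⁸ = 2.385×10⁸ m/s
m = p/(γv) = 2.164×10¹⁰/(1.6485 × 2.385×10⁸) = 55.04 kg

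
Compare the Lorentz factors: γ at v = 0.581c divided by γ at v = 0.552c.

γ₁ = 1/√(1 - 0.581²) = 1.2286
γ₂ = 1/√(1 - 0.552²) = 1.1993
γ₁/γ₂ = 1.2286/1.1993 = 1.024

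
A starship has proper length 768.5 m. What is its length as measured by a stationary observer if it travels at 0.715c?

Proper length L₀ = 768.5 m
γ = 1/√(1 - 0.715²) = 1.4304
L = L₀/γ = 768.5/1.4304 = 537.3 m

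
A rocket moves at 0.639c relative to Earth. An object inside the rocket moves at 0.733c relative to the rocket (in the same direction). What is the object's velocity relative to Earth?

u = (u' + v)/(1 + u'v/c²)
Numerator: 0.733 + 0.639 = 1.372
Denominator: 1 + 0.468387 = 1.468387
u = 1.372/1.468387 = 0.9344c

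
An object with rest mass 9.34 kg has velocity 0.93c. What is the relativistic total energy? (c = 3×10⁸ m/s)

γ = 1/√(1 - 0.93²) = 2.721
mc² = 9.34 × (3×10⁸)² = 8.406×10¹⁷ J
E = γmc² = 2.721 × 8.406×10¹⁷ = 2.287×10¹⁸ J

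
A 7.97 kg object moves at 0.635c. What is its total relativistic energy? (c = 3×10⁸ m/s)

γ = 1/√(1 - 0.635²) = 1.2945
mc² = 7.97 × (3×10⁸)² = 7.173×10¹⁷ J
E = γmc² = 1.2945 × 7.173×10¹⁷ = 9.285×10¹⁷ J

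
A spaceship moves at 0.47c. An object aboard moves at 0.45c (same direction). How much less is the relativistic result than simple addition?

Classical: u' + v = 0.45 + 0.47 = 0.92c
Relativistic: u = (0.45 + 0.47)/(1 + 0.2115) = 0.92/1.2115 = 0.7594c
Difference: 0.92 - 0.7594 = 0.1606c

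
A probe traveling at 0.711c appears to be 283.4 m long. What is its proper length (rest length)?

Contracted length L = 283.4 m
γ = 1/√(1 - 0.711²) = 1.422
L₀ = γL = 1.422 × 283.4 = 403.0 m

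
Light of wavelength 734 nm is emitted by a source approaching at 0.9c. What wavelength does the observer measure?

β = 0.9
Wavelength Doppler factor = √(0.1/1.9) = √(0.05263) = 0.2294
λ_obs = 734 × 0.2294 = 168.4 nm (blueshift)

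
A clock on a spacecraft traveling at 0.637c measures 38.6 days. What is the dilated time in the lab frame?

Proper time Δt₀ = 38.6 days
γ = 1/√(1 - 0.637²) = 1.2972
Δt = γΔt₀ = 1.2972 × 38.6 = 50.07 days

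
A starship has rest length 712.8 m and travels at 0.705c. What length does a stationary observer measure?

Proper length L₀ = 712.8 m
γ = 1/√(1 - 0.705²) = 1.410
L = L₀/γ = 712.8/1.410 = 505.5 m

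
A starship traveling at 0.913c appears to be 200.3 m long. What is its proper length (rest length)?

Contracted length L = 200.3 m
γ = 1/√(1 - 0.913²) = 2.4512
L₀ = γL = 2.4512 × 200.3 = 491.0 m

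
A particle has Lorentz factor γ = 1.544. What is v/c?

From γ = 1/√(1 - v²/c²):
1/γ² = 1/1.544² = 0.4195
v²/c² = 1 - 0.4195 = 0.5805
v/c = √(0.5805) = 0.7619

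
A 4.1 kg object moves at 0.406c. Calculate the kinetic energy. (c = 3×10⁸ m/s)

γ = 1/√(1 - 0.406²) = 1.094244
γ - 1 = 0.094244
KE = (γ-1)mc² = 0.094244 × 4.1 × (3×10⁸)² = 3.478×10¹⁶ J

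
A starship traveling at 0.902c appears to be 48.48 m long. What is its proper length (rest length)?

Contracted length L = 48.48 m
γ = 1/√(1 - 0.902²) = 2.316
L₀ = γL = 2.316 × 48.48 = 112.3 m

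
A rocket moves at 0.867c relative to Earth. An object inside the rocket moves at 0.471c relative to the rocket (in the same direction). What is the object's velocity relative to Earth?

u = (u' + v)/(1 + u'v/c²)
Numerator: 0.471 + 0.867 = 1.338
Denominator: 1 + 0.408357 = 1.408357
u = 1.338/1.408357 = 0.9500c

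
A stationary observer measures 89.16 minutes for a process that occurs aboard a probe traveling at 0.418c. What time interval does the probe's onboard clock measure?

Dilated time Δt = 89.16 minutes
γ = 1/√(1 - 0.418²) = 1.1008
Δt₀ = Δt/γ = 89.16/1.1008 = 81.00 minutes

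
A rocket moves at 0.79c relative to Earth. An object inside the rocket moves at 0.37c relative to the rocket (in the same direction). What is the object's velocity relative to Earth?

u = (u' + v)/(1 + u'v/c²)
Numerator: 0.37 + 0.79 = 1.16
Denominator: 1 + 0.2923 = 1.2923
u = 1.16/1.2923 = 0.8976c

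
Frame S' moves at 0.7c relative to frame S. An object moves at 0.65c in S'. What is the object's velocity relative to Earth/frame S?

u = (u' + v)/(1 + u'v/c²)
Numerator: 0.65 + 0.7 = 1.35
Denominator: 1 + 0.455 = 1.455
u = 1.35/1.455 = 0.9278c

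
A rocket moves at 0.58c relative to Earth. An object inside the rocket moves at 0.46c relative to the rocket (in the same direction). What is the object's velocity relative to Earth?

u = (u' + v)/(1 + u'v/c²)
Numerator: 0.46 + 0.58 = 1.04
Denominator: 1 + 0.2668 = 1.2668
u = 1.04/1.2668 = 0.8210c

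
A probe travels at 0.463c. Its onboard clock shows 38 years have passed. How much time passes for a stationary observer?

Proper time Δt₀ = 38 years
γ = 1/√(1 - 0.463²) = 1.1282
Δt = γΔt₀ = 1.1282 × 38 = 42.87 years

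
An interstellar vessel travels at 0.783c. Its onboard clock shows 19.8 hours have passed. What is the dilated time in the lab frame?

Proper time Δt₀ = 19.8 hours
γ = 1/√(1 - 0.783²) = 1.6077
Δt = γΔt₀ = 1.6077 × 19.8 = 31.83 hours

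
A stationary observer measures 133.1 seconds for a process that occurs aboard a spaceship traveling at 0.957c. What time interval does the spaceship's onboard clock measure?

Dilated time Δt = 133.1 seconds
γ = 1/√(1 - 0.957²) = 3.447
Δt₀ = Δt/γ = 133.1/3.447 = 38.61 seconds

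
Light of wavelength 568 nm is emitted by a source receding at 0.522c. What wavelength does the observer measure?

β = 0.522
Wavelength Doppler factor = √(1.522/0.478) = √(3.184) = 1.7844
λ_obs = 568 × 1.7844 = 1014 nm (redshift)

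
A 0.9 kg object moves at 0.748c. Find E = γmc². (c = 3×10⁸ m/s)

γ = 1/√(1 - 0.748²) = 1.5067
mc² = 0.9 × (3×10⁸)² = 8.100×10¹⁶ J
E = γmc² = 1.5067 × 8.100×10¹⁶ = 1.220×10¹⁷ J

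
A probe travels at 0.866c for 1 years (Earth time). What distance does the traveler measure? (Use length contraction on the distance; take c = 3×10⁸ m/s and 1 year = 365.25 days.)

Earth distance: d = v × t = 0.866c × 1 yr = 8.199×10¹⁵ m
γ = 2.000
d' = d/γ = 8.199×10¹⁵/2.000 = 4.100×10¹⁵ m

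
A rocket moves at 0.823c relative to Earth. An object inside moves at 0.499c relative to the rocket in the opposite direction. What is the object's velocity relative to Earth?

Object's velocity in rocket frame is u' = -0.499c
u = (u' + v)/(1 + u'v/c²) = (v - 0.499)/(1 - 0.499·v/c²)
Numerator: 0.823 - 0.499 = 0.324
Denominator: 1 - 0.410677 = 0.589323
u = 0.324/0.589323 = 0.5498c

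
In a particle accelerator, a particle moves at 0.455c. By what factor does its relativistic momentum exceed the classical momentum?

p_rel = γmv, p_class = mv
Ratio = γ = 1/√(1 - 0.455²)
= 1/√(0.792975) = 1.123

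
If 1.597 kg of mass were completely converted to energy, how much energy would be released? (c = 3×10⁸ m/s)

Using E = mc²:
c² = (3×10⁸)² = 9×10¹⁶ m²/s²
E = 1.597 × 9×10¹⁶ = 1.437×10¹⁷ J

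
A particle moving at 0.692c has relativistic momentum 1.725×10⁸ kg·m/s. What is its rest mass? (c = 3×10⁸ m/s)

γ = 1/√(1 - 0.692²) = 1.38524
v = 0.692 × 3×10⁸ = 2.076×10⁸ m/s
m = p/(γv) = 1.725×10⁸/(1.38524 × 2.076×10⁸) = 0.5998 kg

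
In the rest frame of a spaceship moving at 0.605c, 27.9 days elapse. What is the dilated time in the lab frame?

Proper time Δt₀ = 27.9 days
γ = 1/√(1 - 0.605²) = 1.256
Δt = γΔt₀ = 1.256 × 27.9 = 35.04 days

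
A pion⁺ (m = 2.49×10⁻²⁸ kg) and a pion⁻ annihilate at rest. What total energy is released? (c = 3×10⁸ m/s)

Both particles have the same rest mass, so total mass = 2m
E = 2m·c² = 2 × 2.49×10⁻²⁸ × (3×10⁸)²
= 2 × 2.49×10⁻²⁸ × 9×10¹⁶
= 4.482×10⁻¹¹ J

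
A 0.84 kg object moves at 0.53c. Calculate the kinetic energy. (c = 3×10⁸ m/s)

γ = 1/√(1 - 0.53²) = 1.1792
γ - 1 = 0.1792
KE = (γ-1)mc² = 0.1792 × 0.84 × (3×10⁸)² = 1.355×10¹⁶ J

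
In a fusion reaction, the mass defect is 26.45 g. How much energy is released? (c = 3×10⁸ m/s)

Convert mass defect: Δm = 26.45 g = 0.02645 kg
E = Δm·c² = 0.02645 × (3×10⁸)²
= 0.02645 × 9×10¹⁶ = 2.381×10¹⁵ J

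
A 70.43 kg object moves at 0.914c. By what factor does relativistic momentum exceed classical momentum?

p_rel = γmv, p_class = mv
Ratio = γ = 1/√(1 - 0.914²) = 2.465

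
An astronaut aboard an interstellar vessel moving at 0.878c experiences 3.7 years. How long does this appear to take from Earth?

Proper time Δt₀ = 3.7 years
γ = 1/√(1 - 0.878²) = 2.0892
Δt = γΔt₀ = 2.0892 × 3.7 = 7.730 years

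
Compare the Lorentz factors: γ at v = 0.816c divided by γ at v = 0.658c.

γ₁ = 1/√(1 - 0.816²) = 1.730
γ₂ = 1/√(1 - 0.658²) = 1.328
γ₁/γ₂ = 1.730/1.328 = 1.303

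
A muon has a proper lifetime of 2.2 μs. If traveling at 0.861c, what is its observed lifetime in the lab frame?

Proper lifetime τ₀ = 2.2 μs
γ = 1/√(1 - 0.861²) = 1.9662
τ = γτ₀ = 1.9662 × 2.2 μs = 4.326 μs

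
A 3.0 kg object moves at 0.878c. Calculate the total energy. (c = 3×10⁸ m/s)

γ = 1/√(1 - 0.878²) = 2.0892
mc² = 3.0 × (3×10⁸)² = 2.700×10¹⁷ J
E = γmc² = 2.0892 × 2.700×10¹⁷ = 5.641×10¹⁷ J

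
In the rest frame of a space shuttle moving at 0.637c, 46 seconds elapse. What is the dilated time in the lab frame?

Proper time Δt₀ = 46 seconds
γ = 1/√(1 - 0.637²) = 1.2972
Δt = γΔt₀ = 1.2972 × 46 = 59.67 seconds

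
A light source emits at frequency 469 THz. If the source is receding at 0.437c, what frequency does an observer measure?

β = v/c = 0.437
(1-β)/(1+β) = 0.563/1.437 = 0.39179
Doppler factor = √(0.39179) = 0.62593
f_obs = 469 × 0.62593 = 293.6 THz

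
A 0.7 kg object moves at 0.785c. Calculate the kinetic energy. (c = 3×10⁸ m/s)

γ = 1/√(1 - 0.785²) = 1.61422
γ - 1 = 0.61422
KE = (γ-1)mc² = 0.61422 × 0.7 × (3×10⁸)² = 3.870×10¹⁶ J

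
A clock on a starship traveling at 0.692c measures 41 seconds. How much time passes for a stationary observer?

Proper time Δt₀ = 41 seconds
γ = 1/√(1 - 0.692²) = 1.385
Δt = γΔt₀ = 1.385 × 41 = 56.79 seconds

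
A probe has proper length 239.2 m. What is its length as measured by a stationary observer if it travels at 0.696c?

Proper length L₀ = 239.2 m
γ = 1/√(1 - 0.696²) = 1.3927
L = L₀/γ = 239.2/1.3927 = 171.8 m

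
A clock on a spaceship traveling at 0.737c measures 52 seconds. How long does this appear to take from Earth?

Proper time Δt₀ = 52 seconds
γ = 1/√(1 - 0.737²) = 1.47952
Δt = γΔt₀ = 1.47952 × 52 = 76.94 seconds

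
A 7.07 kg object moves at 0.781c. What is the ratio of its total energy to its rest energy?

E = γmc², E₀ = mc²
E/E₀ = γ = 1/√(1 - 0.781²) = 1.601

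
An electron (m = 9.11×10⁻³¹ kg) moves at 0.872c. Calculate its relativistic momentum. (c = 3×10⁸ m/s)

γ = 1/√(1 - 0.872²) = 2.043
v = 0.872 × 3×10⁸ = 2.616×10⁸ m/s
p = γmv = 2.043 × 9.11×10⁻³¹ × 2.616×10⁸ = 4.869×10⁻²² kg·m/s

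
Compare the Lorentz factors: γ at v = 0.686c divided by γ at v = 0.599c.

γ₁ = 1/√(1 - 0.686²) = 1.3744
γ₂ = 1/√(1 - 0.599²) = 1.2488
γ₁/γ₂ = 1.3744/1.2488 = 1.101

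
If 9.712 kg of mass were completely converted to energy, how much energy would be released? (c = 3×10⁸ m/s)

Using E = mc²:
c² = (3×10⁸)² = 9×10¹⁶ m²/s²
E = 9.712 × 9×10¹⁶ = 8.741×10¹⁷ J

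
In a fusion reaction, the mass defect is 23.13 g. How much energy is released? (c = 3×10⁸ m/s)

Convert mass defect: Δm = 23.13 g = 0.02313 kg
E = Δm·c² = 0.02313 × (3×10⁸)²
= 0.02313 × 9×10¹⁶ = 2.082×10¹⁵ J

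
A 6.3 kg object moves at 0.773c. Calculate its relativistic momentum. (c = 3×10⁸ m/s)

γ = 1/√(1 - 0.773²) = 1.5763
v = 0.773 × 3×10⁸ = 2.319×10⁸ m/s
p = γmv = 1.5763 × 6.3 × 2.319×10⁸ = 2.303×10⁹ kg·m/s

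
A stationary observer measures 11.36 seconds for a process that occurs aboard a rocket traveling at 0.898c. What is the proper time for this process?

Dilated time Δt = 11.36 seconds
γ = 1/√(1 - 0.898²) = 2.273
Δt₀ = Δt/γ = 11.36/2.273 = 4.998 seconds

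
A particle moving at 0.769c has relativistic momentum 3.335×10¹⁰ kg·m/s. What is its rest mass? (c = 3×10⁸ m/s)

γ = 1/√(1 - 0.769²) = 1.5643
v = 0.769 × 3×10⁸ = 2.307×10⁸ m/s
m = p/(γv) = 3.335×10¹⁰/(1.5643 × 2.307×10⁸) = 92.41 kg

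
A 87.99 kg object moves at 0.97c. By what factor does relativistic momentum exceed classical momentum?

p_rel = γmv, p_class = mv
Ratio = γ = 1/√(1 - 0.97²) = 4.113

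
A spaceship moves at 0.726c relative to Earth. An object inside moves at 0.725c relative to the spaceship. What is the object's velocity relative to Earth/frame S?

u = (u' + v)/(1 + u'v/c²)
Numerator: 0.725 + 0.726 = 1.451
Denominator: 1 + 0.52635 = 1.52635
u = 1.451/1.52635 = 0.9506c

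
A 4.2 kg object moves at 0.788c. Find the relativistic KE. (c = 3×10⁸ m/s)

γ = 1/√(1 - 0.788²) = 1.62423
γ - 1 = 0.62423
KE = (γ-1)mc² = 0.62423 × 4.2 × (3×10⁸)² = 2.360×10¹⁷ J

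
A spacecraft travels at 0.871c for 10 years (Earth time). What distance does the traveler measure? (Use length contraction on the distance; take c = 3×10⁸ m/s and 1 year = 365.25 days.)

Earth distance: d = v × t = 0.871c × 10 yr = 8.2460×10¹⁶ m
γ = 2.0355
d' = d/γ = 8.2460×10¹⁶/2.0355 = 4.051×10¹⁶ m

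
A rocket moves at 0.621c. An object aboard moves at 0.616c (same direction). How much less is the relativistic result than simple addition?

Classical: u' + v = 0.616 + 0.621 = 1.237c
Relativistic: u = (0.616 + 0.621)/(1 + 0.382536) = 1.237/1.382536 = 0.8947c
Difference: 1.237 - 0.8947 = 0.3423c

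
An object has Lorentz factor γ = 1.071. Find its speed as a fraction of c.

From γ = 1/√(1 - v²/c²):
1/γ² = 1/1.071² = 0.87181
v²/c² = 1 - 0.87181 = 0.12819
v/c = √(0.12819) = 0.3580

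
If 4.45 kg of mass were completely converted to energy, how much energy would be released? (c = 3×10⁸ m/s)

Using E = mc²:
c² = (3×10⁸)² = 9×10¹⁶ m²/s²
E = 4.45 × 9×10¹⁶ = 4.005×10¹⁷ J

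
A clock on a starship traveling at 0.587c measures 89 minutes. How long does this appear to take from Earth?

Proper time Δt₀ = 89 minutes
γ = 1/√(1 - 0.587²) = 1.235
Δt = γΔt₀ = 1.235 × 89 = 109.9 minutes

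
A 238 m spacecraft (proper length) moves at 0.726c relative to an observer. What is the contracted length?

Proper length L₀ = 238 m
γ = 1/√(1 - 0.726²) = 1.454
L = L₀/γ = 238/1.454 = 163.7 m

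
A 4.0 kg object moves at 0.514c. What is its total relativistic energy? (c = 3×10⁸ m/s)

γ = 1/√(1 - 0.514²) = 1.1658
mc² = 4.0 × (3×10⁸)² = 3.600×10¹⁷ J
E = γmc² = 1.1658 × 3.600×10¹⁷ = 4.197×10¹⁷ J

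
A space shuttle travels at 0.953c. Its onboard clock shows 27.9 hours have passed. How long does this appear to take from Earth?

Proper time Δt₀ = 27.9 hours
γ = 1/√(1 - 0.953²) = 3.3007
Δt = γΔt₀ = 3.3007 × 27.9 = 92.09 hours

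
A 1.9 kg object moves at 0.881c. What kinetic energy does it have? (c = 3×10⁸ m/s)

γ = 1/√(1 - 0.881²) = 2.1136
γ - 1 = 1.1136
KE = (γ-1)mc² = 1.1136 × 1.9 × (3×10⁸)² = 1.904×10¹⁷ J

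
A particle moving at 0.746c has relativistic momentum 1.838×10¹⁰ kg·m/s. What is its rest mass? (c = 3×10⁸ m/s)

γ = 1/√(1 - 0.746²) = 1.5016
v = 0.746 × 3×10⁸ = 2.238×10⁸ m/s
m = p/(γv) = 1.838×10¹⁰/(1.5016 × 2.238×10⁸) = 54.69 kg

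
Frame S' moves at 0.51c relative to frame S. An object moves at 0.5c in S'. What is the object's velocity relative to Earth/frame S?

u = (u' + v)/(1 + u'v/c²)
Numerator: 0.5 + 0.51 = 1.01
Denominator: 1 + 0.255 = 1.255
u = 1.01/1.255 = 0.8048c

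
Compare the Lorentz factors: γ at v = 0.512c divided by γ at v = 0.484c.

γ₁ = 1/√(1 - 0.512²) = 1.1642
γ₂ = 1/√(1 - 0.484²) = 1.1428
γ₁/γ₂ = 1.1642/1.1428 = 1.019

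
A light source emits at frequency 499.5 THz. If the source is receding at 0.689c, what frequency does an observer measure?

β = v/c = 0.689
(1-β)/(1+β) = 0.311/1.689 = 0.1841
Doppler factor = √(0.1841) = 0.4291
f_obs = 499.5 × 0.4291 = 214.3 THz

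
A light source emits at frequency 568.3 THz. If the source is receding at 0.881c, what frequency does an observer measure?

β = v/c = 0.881
(1-β)/(1+β) = 0.119/1.881 = 0.06326
Doppler factor = √(0.06326) = 0.2515
f_obs = 568.3 × 0.2515 = 142.9 THz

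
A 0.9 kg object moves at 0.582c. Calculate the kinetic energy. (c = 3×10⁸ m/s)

γ = 1/√(1 - 0.582²) = 1.2297
γ - 1 = 0.2297
KE = (γ-1)mc² = 0.2297 × 0.9 × (3×10⁸)² = 1.861×10¹⁶ J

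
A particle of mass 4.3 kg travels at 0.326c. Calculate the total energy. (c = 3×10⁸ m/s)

γ = 1/√(1 - 0.326²) = 1.058
mc² = 4.3 × (3×10⁸)² = 3.870×10¹⁷ J
E = γmc² = 1.058 × 3.870×10¹⁷ = 4.094×10¹⁷ J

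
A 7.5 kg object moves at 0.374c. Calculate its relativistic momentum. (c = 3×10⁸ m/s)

γ = 1/√(1 - 0.374²) = 1.07825
v = 0.374 × 3×10⁸ = 1.122×10⁸ m/s
p = γmv = 1.07825 × 7.5 × 1.122×10⁸ = 9.073×10⁸ kg·m/s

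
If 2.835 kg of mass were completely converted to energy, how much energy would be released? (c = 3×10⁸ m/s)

Using E = mc²:
c² = (3×10⁸)² = 9×10¹⁶ m²/s²
E = 2.835 × 9×10¹⁶ = 2.552×10¹⁷ J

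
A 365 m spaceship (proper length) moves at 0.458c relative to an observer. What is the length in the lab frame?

Proper length L₀ = 365 m
γ = 1/√(1 - 0.458²) = 1.1249
L = L₀/γ = 365/1.1249 = 324.5 m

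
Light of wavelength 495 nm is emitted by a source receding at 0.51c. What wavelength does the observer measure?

β = 0.51
Wavelength Doppler factor = √(1.51/0.49) = √(3.08163) = 1.7555
λ_obs = 495 × 1.7555 = 869.0 nm (redshift)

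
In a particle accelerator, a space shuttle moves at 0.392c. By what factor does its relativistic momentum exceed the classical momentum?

p_rel = γmv, p_class = mv
Ratio = γ = 1/√(1 - 0.392²)
= 1/√(0.846336) = 1.087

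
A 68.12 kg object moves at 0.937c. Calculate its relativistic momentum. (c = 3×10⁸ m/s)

γ = 1/√(1 - 0.937²) = 2.863
v = 0.937 × 3×10⁸ = 2.811×10⁸ m/s
p = γmv = 2.863 × 68.12 × 2.811×10⁸ = 5.482×10¹⁰ kg·m/s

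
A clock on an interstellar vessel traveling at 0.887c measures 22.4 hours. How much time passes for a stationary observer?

Proper time Δt₀ = 22.4 hours
γ = 1/√(1 - 0.887²) = 2.1656
Δt = γΔt₀ = 2.1656 × 22.4 = 48.51 hours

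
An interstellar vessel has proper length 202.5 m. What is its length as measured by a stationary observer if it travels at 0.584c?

Proper length L₀ = 202.5 m
γ = 1/√(1 - 0.584²) = 1.232
L = L₀/γ = 202.5/1.232 = 164.4 m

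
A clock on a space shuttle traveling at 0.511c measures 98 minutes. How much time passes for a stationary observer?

Proper time Δt₀ = 98 minutes
γ = 1/√(1 - 0.511²) = 1.163
Δt = γΔt₀ = 1.163 × 98 = 114.0 minutes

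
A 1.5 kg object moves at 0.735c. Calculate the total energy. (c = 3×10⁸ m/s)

γ = 1/√(1 - 0.735²) = 1.475
mc² = 1.5 × (3×10⁸)² = 1.350×10¹⁷ J
E = γmc² = 1.475 × 1.350×10¹⁷ = 1.991×10¹⁷ J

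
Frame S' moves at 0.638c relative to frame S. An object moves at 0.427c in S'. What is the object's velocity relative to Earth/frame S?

u = (u' + v)/(1 + u'v/c²)
Numerator: 0.427 + 0.638 = 1.065
Denominator: 1 + 0.272426 = 1.272426
u = 1.065/1.272426 = 0.8370c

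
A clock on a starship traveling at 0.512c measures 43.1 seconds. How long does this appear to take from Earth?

Proper time Δt₀ = 43.1 seconds
γ = 1/√(1 - 0.512²) = 1.1642
Δt = γΔt₀ = 1.1642 × 43.1 = 50.18 seconds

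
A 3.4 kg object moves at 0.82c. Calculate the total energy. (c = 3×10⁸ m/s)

γ = 1/√(1 - 0.82²) = 1.747
mc² = 3.4 × (3×10⁸)² = 3.060×10¹⁷ J
E = γmc² = 1.747 × 3.060×10¹⁷ = 5.346×10¹⁷ J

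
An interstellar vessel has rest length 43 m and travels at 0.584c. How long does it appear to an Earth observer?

Proper length L₀ = 43 m
γ = 1/√(1 - 0.584²) = 1.2319
L = L₀/γ = 43/1.2319 = 34.91 m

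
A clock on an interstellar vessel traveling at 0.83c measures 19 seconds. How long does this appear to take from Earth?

Proper time Δt₀ = 19 seconds
γ = 1/√(1 - 0.83²) = 1.79287
Δt = γΔt₀ = 1.79287 × 19 = 34.06 seconds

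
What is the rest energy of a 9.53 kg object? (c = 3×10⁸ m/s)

c² = (3×10⁸)² = 9.000×10¹⁶ m²/s²
E₀ = mc² = 9.53 × 9.000×10¹⁶ = 8.577×10¹⁷ J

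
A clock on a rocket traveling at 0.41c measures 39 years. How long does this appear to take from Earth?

Proper time Δt₀ = 39 years
γ = 1/√(1 - 0.41²) = 1.0964
Δt = γΔt₀ = 1.0964 × 39 = 42.76 years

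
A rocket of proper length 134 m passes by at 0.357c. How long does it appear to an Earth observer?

Proper length L₀ = 134 m
γ = 1/√(1 - 0.357²) = 1.0705
L = L₀/γ = 134/1.0705 = 125.2 m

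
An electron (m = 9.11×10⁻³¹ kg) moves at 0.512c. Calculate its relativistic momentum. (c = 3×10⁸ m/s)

γ = 1/√(1 - 0.512²) = 1.164
v = 0.512 × 3×10⁸ = 1.536×10⁸ m/s
p = γmv = 1.164 × 9.11×10⁻³¹ × 1.536×10⁸ = 1.629×10⁻²² kg·m/s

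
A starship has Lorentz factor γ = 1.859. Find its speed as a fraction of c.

From γ = 1/√(1 - v²/c²):
1/γ² = 1/1.859² = 0.2894
v²/c² = 1 - 0.2894 = 0.7106
v/c = √(0.7106) = 0.8430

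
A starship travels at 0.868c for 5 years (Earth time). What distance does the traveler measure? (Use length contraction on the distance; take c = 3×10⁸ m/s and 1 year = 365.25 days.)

Earth distance: d = v × t = 0.868c × 5 yr = 4.109×10¹⁶ m
γ = 2.014
d' = d/γ = 4.109×10¹⁶/2.014 = 2.040×10¹⁶ m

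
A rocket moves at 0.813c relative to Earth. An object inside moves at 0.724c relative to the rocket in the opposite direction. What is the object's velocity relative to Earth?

Object's velocity in rocket frame is u' = -0.724c
u = (u' + v)/(1 + u'v/c²) = (v - 0.724)/(1 - 0.724·v/c²)
Numerator: 0.813 - 0.724 = 0.089
Denominator: 1 - 0.588612 = 0.411388
u = 0.089/0.411388 = 0.2163c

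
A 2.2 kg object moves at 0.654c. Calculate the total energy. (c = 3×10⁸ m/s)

γ = 1/√(1 - 0.654²) = 1.3219
mc² = 2.2 × (3×10⁸)² = 1.980×10¹⁷ J
E = γmc² = 1.3219 × 1.980×10¹⁷ = 2.617×10¹⁷ J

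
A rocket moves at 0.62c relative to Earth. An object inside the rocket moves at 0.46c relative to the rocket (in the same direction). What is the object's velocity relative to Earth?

u = (u' + v)/(1 + u'v/c²)
Numerator: 0.46 + 0.62 = 1.08
Denominator: 1 + 0.2852 = 1.2852
u = 1.08/1.2852 = 0.8403c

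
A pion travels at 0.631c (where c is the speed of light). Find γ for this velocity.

v/c = 0.631, so (v/c)² = 0.398161
1 - (v/c)² = 0.601839
γ = 1/√(0.601839) = 1.289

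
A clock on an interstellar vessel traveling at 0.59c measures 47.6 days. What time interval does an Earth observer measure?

Proper time Δt₀ = 47.6 days
γ = 1/√(1 - 0.59²) = 1.2385
Δt = γΔt₀ = 1.2385 × 47.6 = 58.95 days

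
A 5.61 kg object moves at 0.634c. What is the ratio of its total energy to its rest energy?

E = γmc², E₀ = mc²
E/E₀ = γ = 1/√(1 - 0.634²) = 1.293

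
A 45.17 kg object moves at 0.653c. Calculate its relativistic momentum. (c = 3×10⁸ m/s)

γ = 1/√(1 - 0.653²) = 1.320
v = 0.653 × 3×10⁸ = 1.959×10⁸ m/s
p = γmv = 1.320 × 45.17 × 1.959×10⁸ = 1.168×10¹⁰ kg·m/s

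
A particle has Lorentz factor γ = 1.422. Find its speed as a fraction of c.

From γ = 1/√(1 - v²/c²):
1/γ² = 1/1.422² = 0.4945
v²/c² = 1 - 0.4945 = 0.5055
v/c = √(0.5055) = 0.7110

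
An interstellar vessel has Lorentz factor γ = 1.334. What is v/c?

From γ = 1/√(1 - v²/c²):
1/γ² = 1/1.334² = 0.5619
v²/c² = 1 - 0.5619 = 0.4381
v/c = √(0.4381) = 0.6619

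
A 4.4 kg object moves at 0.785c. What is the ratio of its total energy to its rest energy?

E = γmc², E₀ = mc²
E/E₀ = γ = 1/√(1 - 0.785²) = 1.614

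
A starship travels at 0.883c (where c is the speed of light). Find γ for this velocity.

v/c = 0.883, so (v/c)² = 0.779689
1 - (v/c)² = 0.220311
γ = 1/√(0.220311) = 2.131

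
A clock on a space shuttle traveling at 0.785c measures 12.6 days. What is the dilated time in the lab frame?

Proper time Δt₀ = 12.6 days
γ = 1/√(1 - 0.785²) = 1.614
Δt = γΔt₀ = 1.614 × 12.6 = 20.34 days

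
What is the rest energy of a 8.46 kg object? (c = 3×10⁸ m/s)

c² = (3×10⁸)² = 9.000×10¹⁶ m²/s²
E₀ = mc² = 8.46 × 9.000×10¹⁶ = 7.614×10¹⁷ J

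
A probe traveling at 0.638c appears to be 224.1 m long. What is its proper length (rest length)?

Contracted length L = 224.1 m
γ = 1/√(1 - 0.638²) = 1.2986
L₀ = γL = 1.2986 × 224.1 = 291.0 m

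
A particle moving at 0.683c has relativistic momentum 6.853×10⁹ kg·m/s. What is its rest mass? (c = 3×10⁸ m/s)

γ = 1/√(1 - 0.683²) = 1.369
v = 0.683 × 3×10⁸ = 2.049×10⁸ m/s
m = p/(γv) = 6.853×10⁹/(1.369 × 2.049×10⁸) = 24.43 kg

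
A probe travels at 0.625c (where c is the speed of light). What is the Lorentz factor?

v/c = 0.625, so (v/c)² = 0.390625
1 - (v/c)² = 0.609375
γ = 1/√(0.609375) = 1.281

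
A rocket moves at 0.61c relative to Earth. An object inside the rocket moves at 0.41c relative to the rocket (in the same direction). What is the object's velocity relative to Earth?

u = (u' + v)/(1 + u'v/c²)
Numerator: 0.41 + 0.61 = 1.02
Denominator: 1 + 0.2501 = 1.2501
u = 1.02/1.2501 = 0.8159c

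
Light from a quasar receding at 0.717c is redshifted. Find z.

β = 0.717
(1+β)/(1-β) = 1.717/0.283 = 6.067
√(6.067) = 2.463
z = 2.463 - 1 = 1.463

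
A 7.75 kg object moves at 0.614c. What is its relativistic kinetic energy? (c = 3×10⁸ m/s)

γ = 1/√(1 - 0.614²) = 1.2669
γ - 1 = 0.2669
KE = (γ-1)mc² = 0.2669 × 7.75 × (3×10⁸)² = 1.862×10¹⁷ J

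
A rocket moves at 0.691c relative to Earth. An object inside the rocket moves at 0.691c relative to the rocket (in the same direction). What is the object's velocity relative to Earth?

u = (u' + v)/(1 + u'v/c²)
Numerator: 0.691 + 0.691 = 1.382
Denominator: 1 + 0.477481 = 1.477481
u = 1.382/1.477481 = 0.9354c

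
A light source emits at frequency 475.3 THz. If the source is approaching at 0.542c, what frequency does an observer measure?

β = v/c = 0.542
(1+β)/(1-β) = 1.542/0.458 = 3.367
Doppler factor = √(3.367) = 1.8349
f_obs = 475.3 × 1.8349 = 872.1 THz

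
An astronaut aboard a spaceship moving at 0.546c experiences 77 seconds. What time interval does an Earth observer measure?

Proper time Δt₀ = 77 seconds
γ = 1/√(1 - 0.546²) = 1.1936
Δt = γΔt₀ = 1.1936 × 77 = 91.91 seconds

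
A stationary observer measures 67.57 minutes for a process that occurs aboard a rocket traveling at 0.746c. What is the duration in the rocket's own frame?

Dilated time Δt = 67.57 minutes
γ = 1/√(1 - 0.746²) = 1.5016
Δt₀ = Δt/γ = 67.57/1.5016 = 45.00 minutes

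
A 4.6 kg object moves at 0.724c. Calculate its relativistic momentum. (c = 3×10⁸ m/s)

γ = 1/√(1 - 0.724²) = 1.4497
v = 0.724 × 3×10⁸ = 2.172×10⁸ m/s
p = γmv = 1.4497 × 4.6 × 2.172×10⁸ = 1.448×10⁹ kg·m/s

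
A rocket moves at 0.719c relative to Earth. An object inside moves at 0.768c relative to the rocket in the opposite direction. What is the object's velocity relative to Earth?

Object's velocity in rocket frame is u' = -0.768c
u = (u' + v)/(1 + u'v/c²) = (v - 0.768)/(1 - 0.768·v/c²)
Numerator: 0.719 - 0.768 = -0.049
Denominator: 1 - 0.552192 = 0.447808
u = -0.049/0.447808 = -0.1094c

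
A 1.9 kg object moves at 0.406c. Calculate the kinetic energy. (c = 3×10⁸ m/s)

γ = 1/√(1 - 0.406²) = 1.09424
γ - 1 = 0.09424
KE = (γ-1)mc² = 0.09424 × 1.9 × (3×10⁸)² = 1.612×10¹⁶ J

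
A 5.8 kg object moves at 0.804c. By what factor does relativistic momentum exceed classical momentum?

p_rel = γmv, p_class = mv
Ratio = γ = 1/√(1 - 0.804²) = 1.682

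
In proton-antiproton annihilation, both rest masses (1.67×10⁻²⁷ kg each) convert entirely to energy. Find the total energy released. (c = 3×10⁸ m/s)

Both particles have the same rest mass, so total mass = 2m
E = 2m·c² = 2 × 1.67×10⁻²⁷ × (3×10⁸)²
= 2 × 1.67×10⁻²⁷ × 9×10¹⁶
= 3.006×10⁻¹⁰ J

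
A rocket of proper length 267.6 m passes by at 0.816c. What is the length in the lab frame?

Proper length L₀ = 267.6 m
γ = 1/√(1 - 0.816²) = 1.730
L = L₀/γ = 267.6/1.730 = 154.7 m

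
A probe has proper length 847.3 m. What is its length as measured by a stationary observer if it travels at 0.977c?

Proper length L₀ = 847.3 m
γ = 1/√(1 - 0.977²) = 4.690
L = L₀/γ = 847.3/4.690 = 180.7 m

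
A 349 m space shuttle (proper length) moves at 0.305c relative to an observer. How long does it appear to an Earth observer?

Proper length L₀ = 349 m
γ = 1/√(1 - 0.305²) = 1.050
L = L₀/γ = 349/1.050 = 332.4 m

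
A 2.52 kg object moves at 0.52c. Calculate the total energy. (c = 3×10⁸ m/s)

γ = 1/√(1 - 0.52²) = 1.1707
mc² = 2.52 × (3×10⁸)² = 2.268×10¹⁷ J
E = γmc² = 1.1707 × 2.268×10¹⁷ = 2.655×10¹⁷ J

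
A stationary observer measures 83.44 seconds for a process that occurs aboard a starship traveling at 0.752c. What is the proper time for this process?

Dilated time Δt = 83.44 seconds
γ = 1/√(1 - 0.752²) = 1.517
Δt₀ = Δt/γ = 83.44/1.517 = 55.00 seconds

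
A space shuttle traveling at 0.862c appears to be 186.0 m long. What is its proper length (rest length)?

Contracted length L = 186.0 m
γ = 1/√(1 - 0.862²) = 1.9727
L₀ = γL = 1.9727 × 186.0 = 366.9 m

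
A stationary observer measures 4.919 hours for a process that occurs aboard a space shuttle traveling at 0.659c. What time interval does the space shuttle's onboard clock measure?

Dilated time Δt = 4.919 hours
γ = 1/√(1 - 0.659²) = 1.3295
Δt₀ = Δt/γ = 4.919/1.3295 = 3.700 hours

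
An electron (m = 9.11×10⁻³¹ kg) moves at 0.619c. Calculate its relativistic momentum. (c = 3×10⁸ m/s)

γ = 1/√(1 - 0.619²) = 1.273
v = 0.619 × 3×10⁸ = 1.857×10⁸ m/s
p = γmv = 1.273 × 9.11×10⁻³¹ × 1.857×10⁸ = 2.154×10⁻²² kg·m/s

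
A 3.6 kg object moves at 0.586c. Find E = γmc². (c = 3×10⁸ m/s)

γ = 1/√(1 - 0.586²) = 1.234
mc² = 3.6 × (3×10⁸)² = 3.240×10¹⁷ J
E = γmc² = 1.234 × 3.240×10¹⁷ = 3.998×10¹⁷ J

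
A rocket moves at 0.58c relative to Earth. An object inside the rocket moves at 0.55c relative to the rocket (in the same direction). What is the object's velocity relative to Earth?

u = (u' + v)/(1 + u'v/c²)
Numerator: 0.55 + 0.58 = 1.13
Denominator: 1 + 0.319 = 1.319
u = 1.13/1.319 = 0.8567c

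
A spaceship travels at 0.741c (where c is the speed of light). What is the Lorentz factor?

v/c = 0.741, so (v/c)² = 0.549081
1 - (v/c)² = 0.450919
γ = 1/√(0.450919) = 1.489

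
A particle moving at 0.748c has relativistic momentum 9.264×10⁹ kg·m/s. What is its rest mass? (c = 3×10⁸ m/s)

γ = 1/√(1 - 0.748²) = 1.5067
v = 0.748 × 3×10⁸ = 2.244×10⁸ m/s
m = p/(γv) = 9.264×10⁹/(1.5067 × 2.244×10⁸) = 27.40 kg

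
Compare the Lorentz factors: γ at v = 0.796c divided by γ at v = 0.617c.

γ₁ = 1/√(1 - 0.796²) = 1.652
γ₂ = 1/√(1 - 0.617²) = 1.271
γ₁/γ₂ = 1.652/1.271 = 1.300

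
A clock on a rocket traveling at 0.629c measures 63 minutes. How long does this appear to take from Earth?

Proper time Δt₀ = 63 minutes
γ = 1/√(1 - 0.629²) = 1.2863
Δt = γΔt₀ = 1.2863 × 63 = 81.04 minutes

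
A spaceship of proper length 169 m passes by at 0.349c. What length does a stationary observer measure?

Proper length L₀ = 169 m
γ = 1/√(1 - 0.349²) = 1.067
L = L₀/γ = 169/1.067 = 158.4 m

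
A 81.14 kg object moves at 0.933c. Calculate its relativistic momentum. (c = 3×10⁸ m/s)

γ = 1/√(1 - 0.933²) = 2.779
v = 0.933 × 3×10⁸ = 2.799×10⁸ m/s
p = γmv = 2.779 × 81.14 × 2.799×10⁸ = 6.311×10¹⁰ kg·m/s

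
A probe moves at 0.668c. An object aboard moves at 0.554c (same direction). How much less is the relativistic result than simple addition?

Classical: u' + v = 0.554 + 0.668 = 1.222c
Relativistic: u = (0.554 + 0.668)/(1 + 0.370072) = 1.222/1.370072 = 0.8919c
Difference: 1.222 - 0.8919 = 0.3301c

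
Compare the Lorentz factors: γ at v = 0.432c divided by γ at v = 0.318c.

γ₁ = 1/√(1 - 0.432²) = 1.109
γ₂ = 1/√(1 - 0.318²) = 1.055
γ₁/γ₂ = 1.109/1.055 = 1.051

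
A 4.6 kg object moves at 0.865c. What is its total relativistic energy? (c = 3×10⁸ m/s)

γ = 1/√(1 - 0.865²) = 1.993
mc² = 4.6 × (3×10⁸)² = 4.140×10¹⁷ J
E = γmc² = 1.993 × 4.140×10¹⁷ = 8.251×10¹⁷ J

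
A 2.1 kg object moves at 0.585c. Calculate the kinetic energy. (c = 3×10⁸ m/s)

γ = 1/√(1 - 0.585²) = 1.233
γ - 1 = 0.2330
KE = (γ-1)mc² = 0.2330 × 2.1 × (3×10⁸)² = 4.404×10¹⁶ J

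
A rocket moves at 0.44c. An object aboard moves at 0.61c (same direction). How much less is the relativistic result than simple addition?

Classical: u' + v = 0.61 + 0.44 = 1.05c
Relativistic: u = (0.61 + 0.44)/(1 + 0.2684) = 1.05/1.2684 = 0.8278c
Difference: 1.05 - 0.8278 = 0.2222c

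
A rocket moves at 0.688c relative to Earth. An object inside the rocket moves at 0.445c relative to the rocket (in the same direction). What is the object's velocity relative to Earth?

u = (u' + v)/(1 + u'v/c²)
Numerator: 0.445 + 0.688 = 1.133
Denominator: 1 + 0.30616 = 1.30616
u = 1.133/1.30616 = 0.8674c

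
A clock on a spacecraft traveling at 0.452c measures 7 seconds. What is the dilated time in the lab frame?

Proper time Δt₀ = 7 seconds
γ = 1/√(1 - 0.452²) = 1.121
Δt = γΔt₀ = 1.121 × 7 = 7.847 seconds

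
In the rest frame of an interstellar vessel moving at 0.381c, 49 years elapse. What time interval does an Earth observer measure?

Proper time Δt₀ = 49 years
γ = 1/√(1 - 0.381²) = 1.0816
Δt = γΔt₀ = 1.0816 × 49 = 53.00 years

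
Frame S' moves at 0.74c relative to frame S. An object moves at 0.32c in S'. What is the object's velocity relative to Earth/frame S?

u = (u' + v)/(1 + u'v/c²)
Numerator: 0.32 + 0.74 = 1.06
Denominator: 1 + 0.2368 = 1.2368
u = 1.06/1.2368 = 0.8571c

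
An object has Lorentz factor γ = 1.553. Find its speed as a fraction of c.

From γ = 1/√(1 - v²/c²):
1/γ² = 1/1.553² = 0.4146
v²/c² = 1 - 0.4146 = 0.5854
v/c = √(0.5854) = 0.7651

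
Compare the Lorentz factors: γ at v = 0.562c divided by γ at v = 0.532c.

γ₁ = 1/√(1 - 0.562²) = 1.209
γ₂ = 1/√(1 - 0.532²) = 1.181
γ₁/γ₂ = 1.209/1.181 = 1.024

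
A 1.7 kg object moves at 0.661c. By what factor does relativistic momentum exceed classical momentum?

p_rel = γmv, p_class = mv
Ratio = γ = 1/√(1 - 0.661²) = 1.333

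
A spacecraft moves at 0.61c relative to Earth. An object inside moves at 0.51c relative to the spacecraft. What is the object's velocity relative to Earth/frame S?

u = (u' + v)/(1 + u'v/c²)
Numerator: 0.51 + 0.61 = 1.12
Denominator: 1 + 0.3111 = 1.3111
u = 1.12/1.3111 = 0.8542c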